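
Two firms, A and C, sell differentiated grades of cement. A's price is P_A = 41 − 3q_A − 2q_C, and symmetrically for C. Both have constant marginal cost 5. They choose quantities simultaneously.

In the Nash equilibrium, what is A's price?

18.5

Firm A's profit: π = q_A(41 − 3q_A − 2q_C) − 5q_A.
∂π/∂q_A = 36 − 6q_A − 2q_C = 0 ⇒ q_A = 6 − (1/3)q_C.
The game is symmetric, so in equilibrium q_C = q_A: the reaction function gives (4/3)q_A = 6, hence q_A = 4.5.
P_A = 41 − 3·4.5 − 2·4.5 = 18.5.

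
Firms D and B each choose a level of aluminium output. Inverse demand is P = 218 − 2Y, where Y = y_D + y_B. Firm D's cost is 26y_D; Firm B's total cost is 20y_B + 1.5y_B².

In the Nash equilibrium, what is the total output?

56.5

Firm D's profit: π = y_D(218 − 2(y_D + y_B)) − 26y_D.
∂π/∂y_D = 192 − 4y_D − 2y_B = 0, so y_D = 48 − 0.5y_B.
For B: ∂π/∂y_B = 198 − 7y_B − 2y_D = 0 ⇒ y_B = 198/7 − (2/7)y_D.
Substituting the second reaction function into the first: y_D = 48 − 0.5(198/7 − (2/7)y_D), which gives (6/7)y_D = 237/7 ⇒ y_D = 39.5.
Then y_B = 198/7 − (2/7)·39.5 = 17.
Total output: 39.5 + 17 = 56.5.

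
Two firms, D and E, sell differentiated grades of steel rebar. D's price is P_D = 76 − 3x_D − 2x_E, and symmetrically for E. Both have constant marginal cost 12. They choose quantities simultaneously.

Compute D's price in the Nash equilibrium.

36

Firm D's profit: π = x_D(76 − 3x_D − 2x_E) − 12x_D.
∂π/∂x_D = 64 − 6x_D − 2x_E = 0 ⇒ x_D = 32/3 − (1/3)x_E.
Setting x_D = x_E in the reaction function: x_D = 32/3 − (1/3)x_D, so x_D = (32/3) / (4/3) = 8.
P_D = 76 − 3·8 − 2·8 = 36.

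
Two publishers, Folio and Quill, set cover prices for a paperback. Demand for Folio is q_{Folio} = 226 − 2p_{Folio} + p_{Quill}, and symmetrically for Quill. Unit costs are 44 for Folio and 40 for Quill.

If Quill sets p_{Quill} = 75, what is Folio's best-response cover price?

97.25

Folio's profit: π = (p_{Folio} − 44)(226 − 2p_{Folio} + p_{Quill}).
∂π/∂p_{Folio} = 314 − 4p_{Folio} + p_{Quill} = 0 ⇒ p_{Folio} = 78.5 + 0.25p_{Quill}.
At p_{Quill} = 75: p_{Folio} = 78.5 + 0.25·75 = 97.25.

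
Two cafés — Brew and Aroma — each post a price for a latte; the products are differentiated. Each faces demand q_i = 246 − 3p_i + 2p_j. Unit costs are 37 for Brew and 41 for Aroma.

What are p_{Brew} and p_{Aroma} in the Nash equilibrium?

90, 91.5

Brew's profit: π = (p_{Brew} − 37)(246 − 3p_{Brew} + 2p_{Aroma}).
∂π/∂p_{Brew} = 357 − 6p_{Brew} + 2p_{Aroma} = 0 ⇒ p_{Brew} = 59.5 + (1/3)p_{Aroma}.
Similarly p_{Aroma} = 61.5 + (1/3)p_{Brew}.
Solving the two reaction functions simultaneously: (1 − (1/3)(1/3))p_{Brew} = 59.5 + (1/3)·61.5, so (8/9)p_{Brew} = 80 and p_{Brew} = 90.
Then p_{Aroma} = 61.5 + (1/3)·90 = 91.5.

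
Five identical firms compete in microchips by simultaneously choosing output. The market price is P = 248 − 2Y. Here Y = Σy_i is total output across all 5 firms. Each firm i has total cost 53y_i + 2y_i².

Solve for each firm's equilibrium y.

A representative firm's profit is π_i = y_i(248 − 2Y) − 53y_i − 2y_i², with Y = y_i + Σ_{j≠i} y_j.
First-order condition: 195 − 8y_i − 2Σ_{j≠i} y_j = 0.
With identical firms, set every y_j = y: then 195 − 8y − 8y = 0, i.e. y = 195/16 = 12.1875.

12.1875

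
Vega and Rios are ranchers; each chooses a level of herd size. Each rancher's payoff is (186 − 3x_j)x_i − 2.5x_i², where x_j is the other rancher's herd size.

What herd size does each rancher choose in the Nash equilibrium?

23.25

Vega's payoff is (186 − 3x_R)x_V − 2.5x_V².
∂π/∂x_V = 186 − 3x_R − 5x_V = 0, so x_V = 37.2 − 0.6x_R.
The game is symmetric, so in equilibrium x_R = x_V: the reaction function gives 1.6x_V = 37.2, hence x_V = 23.25.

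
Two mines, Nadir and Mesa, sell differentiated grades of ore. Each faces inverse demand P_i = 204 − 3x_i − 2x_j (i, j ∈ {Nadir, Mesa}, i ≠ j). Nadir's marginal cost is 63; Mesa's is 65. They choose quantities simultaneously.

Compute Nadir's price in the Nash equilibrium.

Mine Nadir's profit: π = x_{Nadir}(204 − 3x_{Nadir} − 2x_{Mesa}) − 63x_{Nadir}.
∂π/∂x_{Nadir} = 141 − 6x_{Nadir} − 2x_{Mesa} = 0 ⇒ x_{Nadir} = 23.5 − (1/3)x_{Mesa}.
Similarly x_{Mesa} = 139/6 − (1/3)x_{Nadir}.
Solving the two reaction functions simultaneously: (1 − (−1/3)(−1/3))x_{Nadir} = 23.5 − (1/3)·(139/6), so (8/9)x_{Nadir} = 142/9 and x_{Nadir} = 17.75.
Then x_{Mesa} = 139/6 − (1/3)·17.75 = 17.25.
P_{Nadir} = 204 − 3·17.75 − 2·17.25 = 116.25.

116.25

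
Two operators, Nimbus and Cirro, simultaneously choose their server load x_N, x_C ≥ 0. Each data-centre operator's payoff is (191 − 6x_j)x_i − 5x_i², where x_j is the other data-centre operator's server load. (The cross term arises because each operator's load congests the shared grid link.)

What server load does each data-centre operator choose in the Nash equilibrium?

Nimbus's payoff is (191 − 6x_C)x_N − 5x_N².
∂π/∂x_N = 191 − 6x_C − 10x_N = 0, so x_N = 19.1 − 0.6x_C.
By symmetry x_C = x_N; substituting into the reaction function, 1.6x_N = 19.1 and x_N = 11.9375.

11.9375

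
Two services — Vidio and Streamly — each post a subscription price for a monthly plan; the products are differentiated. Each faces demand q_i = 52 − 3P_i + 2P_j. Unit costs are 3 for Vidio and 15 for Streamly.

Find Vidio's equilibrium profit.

Vidio's profit: π = (P_{Vidio} − 3)(52 − 3P_{Vidio} + 2P_{Streamly}).
∂π/∂P_{Vidio} = 61 − 6P_{Vidio} + 2P_{Streamly} = 0 ⇒ P_{Vidio} = 61/6 + (1/3)P_{Streamly}.
Similarly P_{Streamly} = 97/6 + (1/3)P_{Vidio}.
Substituting the second reaction function into the first: P_{Vidio} = 61/6 + (1/3)(97/6 + (1/3)P_{Vidio}), which gives (8/9)P_{Vidio} = 140/9 ⇒ P_{Vidio} = 17.5.
Then P_{Streamly} = 97/6 + (1/3)·17.5 = 22.
q_{Vidio} = 52 − 3·17.5 + 2·22 = 43.5.
Profit = (17.5 − 3)·43.5 = 630.75.

630.75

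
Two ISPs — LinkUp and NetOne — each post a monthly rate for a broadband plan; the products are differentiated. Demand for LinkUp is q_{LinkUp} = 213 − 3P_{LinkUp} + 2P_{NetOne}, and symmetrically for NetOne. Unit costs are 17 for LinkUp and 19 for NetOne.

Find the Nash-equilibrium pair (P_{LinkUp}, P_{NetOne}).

LinkUp's profit: π = (P_{LinkUp} − 17)(213 − 3P_{LinkUp} + 2P_{NetOne}).
∂π/∂P_{LinkUp} = 264 − 6P_{LinkUp} + 2P_{NetOne} = 0 ⇒ P_{LinkUp} = 44 + (1/3)P_{NetOne}.
Similarly P_{NetOne} = 45 + (1/3)P_{LinkUp}.
Solving the two reaction functions simultaneously: (1 − (1/3)(1/3))P_{LinkUp} = 44 + (1/3)·45, so (8/9)P_{LinkUp} = 59 and P_{LinkUp} = 66.375.
Then P_{NetOne} = 45 + (1/3)·66.375 = 67.125.

66.375, 67.125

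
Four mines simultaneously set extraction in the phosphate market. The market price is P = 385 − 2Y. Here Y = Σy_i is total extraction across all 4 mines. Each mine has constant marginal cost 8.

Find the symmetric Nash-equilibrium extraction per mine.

37.7

A representative mine's profit is π_i = y_i(385 − 2Y) − 8y_i, with Y = y_i + Σ_{j≠i} y_j.
First-order condition: 377 − 4y_i − 2Σ_{j≠i} y_j = 0.
Imposing symmetry (y_j = y for all j) turns Σ_{j≠i} y_j into 3y, so 377 = 10y and y = 37.7.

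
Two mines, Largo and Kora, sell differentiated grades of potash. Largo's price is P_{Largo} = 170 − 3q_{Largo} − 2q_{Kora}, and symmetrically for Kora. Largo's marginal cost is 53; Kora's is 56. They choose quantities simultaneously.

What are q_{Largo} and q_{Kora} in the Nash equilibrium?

14.8125, 14.0625

Mine Largo's profit: π = q_{Largo}(170 − 3q_{Largo} − 2q_{Kora}) − 53q_{Largo}.
∂π/∂q_{Largo} = 117 − 6q_{Largo} − 2q_{Kora} = 0 ⇒ q_{Largo} = 19.5 − (1/3)q_{Kora}.
Similarly q_{Kora} = 19 − (1/3)q_{Largo}.
Solving the two reaction functions simultaneously: (1 − (−1/3)(−1/3))q_{Largo} = 19.5 − (1/3)·19, so (8/9)q_{Largo} = 79/6 and q_{Largo} = 14.8125.
Then q_{Kora} = 19 − (1/3)·14.8125 = 14.0625.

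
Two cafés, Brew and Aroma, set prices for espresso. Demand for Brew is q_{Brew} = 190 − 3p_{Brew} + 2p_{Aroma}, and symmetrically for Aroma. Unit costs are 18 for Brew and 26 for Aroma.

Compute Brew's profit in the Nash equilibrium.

5940.75

Brew's profit: π = (p_{Brew} − 18)(190 − 3p_{Brew} + 2p_{Aroma}).
∂π/∂p_{Brew} = 244 − 6p_{Brew} + 2p_{Aroma} = 0 ⇒ p_{Brew} = 122/3 + (1/3)p_{Aroma}.
Similarly p_{Aroma} = 134/3 + (1/3)p_{Brew}.
Substituting the second reaction function into the first: p_{Brew} = 122/3 + (1/3)(134/3 + (1/3)p_{Brew}), which gives (8/9)p_{Brew} = 500/9 ⇒ p_{Brew} = 62.5.
Then p_{Aroma} = 134/3 + (1/3)·62.5 = 65.5.
q_{Brew} = 190 − 3·62.5 + 2·65.5 = 133.5.
Profit = (62.5 − 18)·133.5 = 5940.75.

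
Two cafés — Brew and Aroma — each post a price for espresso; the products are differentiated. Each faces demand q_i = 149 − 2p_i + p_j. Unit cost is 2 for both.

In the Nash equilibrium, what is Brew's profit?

Brew's profit: π = (p_{Brew} − 2)(149 − 2p_{Brew} + p_{Aroma}).
∂π/∂p_{Brew} = 153 − 4p_{Brew} + p_{Aroma} = 0 ⇒ p_{Brew} = 38.25 + 0.25p_{Aroma}.
The game is symmetric, so in equilibrium p_{Aroma} = p_{Brew}: the reaction function gives 0.75p_{Brew} = 38.25, hence p_{Brew} = 51.
q_{Brew} = 149 − 2·51 + 51 = 98.
Profit = (51 − 2)·98 = 4802.

4802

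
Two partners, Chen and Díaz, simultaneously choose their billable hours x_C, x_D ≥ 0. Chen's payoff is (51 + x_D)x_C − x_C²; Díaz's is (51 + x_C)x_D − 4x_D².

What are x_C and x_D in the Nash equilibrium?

30.6, 10.2

Expanding Chen's payoff: 51x_C + x_Dx_C − x_C².
∂π/∂x_C = 51 + x_D − 2x_C = 0, so x_C = 25.5 + 0.5x_D.
Likewise for Díaz: x_D = 6.375 + 0.125x_C.
Substituting the second reaction function into the first: x_C = 25.5 + 0.5(6.375 + 0.125x_C), which gives 0.9375x_C = 28.6875 ⇒ x_C = 30.6.
Then x_D = 6.375 + 0.125·30.6 = 10.2.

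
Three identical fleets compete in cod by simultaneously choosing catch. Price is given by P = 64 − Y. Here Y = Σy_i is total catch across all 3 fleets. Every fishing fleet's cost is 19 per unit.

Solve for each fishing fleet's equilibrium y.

A representative fishing fleet's profit is π_i = y_i(64 − Y) − 19y_i, with Y = y_i + Σ_{j≠i} y_j.
First-order condition: 45 − 2y_i − Σ_{j≠i} y_j = 0.
With identical fishing fleets, set every y_j = y: then 45 − 2y − 2y = 0, i.e. y = 45/4 = 11.25.

11.25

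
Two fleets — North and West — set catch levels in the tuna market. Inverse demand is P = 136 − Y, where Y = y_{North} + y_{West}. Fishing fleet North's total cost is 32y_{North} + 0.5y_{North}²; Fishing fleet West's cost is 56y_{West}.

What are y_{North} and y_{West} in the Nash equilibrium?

Fishing fleet North's profit: π = y_{North}(136 − (y_{North} + y_{West})) − 32y_{North} − 0.5y_{North}².
∂π/∂y_{North} = 104 − 3y_{North} − y_{West} = 0, so y_{North} = 104/3 − (1/3)y_{West}.
For West: ∂π/∂y_{West} = 80 − 2y_{West} − y_{North} = 0 ⇒ y_{West} = 40 − 0.5y_{North}.
Substituting the second reaction function into the first: y_{North} = 104/3 − (1/3)(40 − 0.5y_{North}), which gives (5/6)y_{North} = 64/3 ⇒ y_{North} = 25.6.
Then y_{West} = 40 − 0.5·25.6 = 27.2.

25.6, 27.2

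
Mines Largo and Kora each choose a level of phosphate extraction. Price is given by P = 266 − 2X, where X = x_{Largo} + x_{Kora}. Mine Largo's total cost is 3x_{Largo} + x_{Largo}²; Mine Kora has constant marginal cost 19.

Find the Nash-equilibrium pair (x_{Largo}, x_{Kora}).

27.9, 47.8

Mine Largo's profit: π = x_{Largo}(266 − 2(x_{Largo} + x_{Kora})) − 3x_{Largo} − x_{Largo}².
∂π/∂x_{Largo} = 263 − 6x_{Largo} − 2x_{Kora} = 0, so x_{Largo} = 263/6 − (1/3)x_{Kora}.
For Kora: ∂π/∂x_{Kora} = 247 − 4x_{Kora} − 2x_{Largo} = 0 ⇒ x_{Kora} = 61.75 − 0.5x_{Largo}.
Solving the two reaction functions simultaneously: (1 − (−1/3)(−0.5))x_{Largo} = 263/6 − (1/3)·61.75, so (5/6)x_{Largo} = 23.25 and x_{Largo} = 27.9.
Then x_{Kora} = 61.75 − 0.5·27.9 = 47.8.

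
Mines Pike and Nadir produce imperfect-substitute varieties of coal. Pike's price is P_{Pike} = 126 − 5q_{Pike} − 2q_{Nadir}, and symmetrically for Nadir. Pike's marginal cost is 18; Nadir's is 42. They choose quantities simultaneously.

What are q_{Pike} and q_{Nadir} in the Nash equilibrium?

9.5, 6.5

Mine Pike's profit: π = q_{Pike}(126 − 5q_{Pike} − 2q_{Nadir}) − 18q_{Pike}.
∂π/∂q_{Pike} = 108 − 10q_{Pike} − 2q_{Nadir} = 0 ⇒ q_{Pike} = 10.8 − 0.2q_{Nadir}.
Similarly q_{Nadir} = 8.4 − 0.2q_{Pike}.
Solving the two reaction functions simultaneously: (1 − (−0.2)(−0.2))q_{Pike} = 10.8 − 0.2·8.4, so 0.96q_{Pike} = 9.12 and q_{Pike} = 9.5.
Then q_{Nadir} = 8.4 − 0.2·9.5 = 6.5.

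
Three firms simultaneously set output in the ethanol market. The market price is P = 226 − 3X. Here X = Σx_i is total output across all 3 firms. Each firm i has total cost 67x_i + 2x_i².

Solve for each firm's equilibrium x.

A representative firm's profit is π_i = x_i(226 − 3X) − 67x_i − 2x_i², with X = x_i + Σ_{j≠i} x_j.
First-order condition: 159 − 10x_i − 3Σ_{j≠i} x_j = 0.
In a symmetric equilibrium every firm chooses the same x, so Σ_{j≠i} x_j = 2x. The condition becomes 159 − 16x = 0, giving x = 159/16 = 9.9375.

9.9375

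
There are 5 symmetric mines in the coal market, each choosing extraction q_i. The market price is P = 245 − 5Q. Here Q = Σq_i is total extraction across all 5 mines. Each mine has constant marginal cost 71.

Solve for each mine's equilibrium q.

A representative mine's profit is π_i = q_i(245 − 5Q) − 71q_i, with Q = q_i + Σ_{j≠i} q_j.
First-order condition: 174 − 10q_i − 5Σ_{j≠i} q_j = 0.
In a symmetric equilibrium every mine chooses the same q, so Σ_{j≠i} q_j = 4q. The condition becomes 174 − 30q = 0, giving q = 174/30 = 5.8.

5.8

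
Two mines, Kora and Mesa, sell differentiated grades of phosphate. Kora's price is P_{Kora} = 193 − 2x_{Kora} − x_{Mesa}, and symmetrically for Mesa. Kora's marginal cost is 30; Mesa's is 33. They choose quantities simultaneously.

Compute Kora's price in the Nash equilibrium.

95.6

Mine Kora's profit: π = x_{Kora}(193 − 2x_{Kora} − x_{Mesa}) − 30x_{Kora}.
∂π/∂x_{Kora} = 163 − 4x_{Kora} − x_{Mesa} = 0 ⇒ x_{Kora} = 40.75 − 0.25x_{Mesa}.
Similarly x_{Mesa} = 40 − 0.25x_{Kora}.
Plugging x_{Mesa} into Kora's best response: x_{Kora} = 40.75 − 0.25(40 − 0.25x_{Kora}) ⇒ 0.9375x_{Kora} = 30.75, so x_{Kora} = 32.8.
Then x_{Mesa} = 40 − 0.25·32.8 = 31.8.
P_{Kora} = 193 − 2·32.8 − 31.8 = 95.6.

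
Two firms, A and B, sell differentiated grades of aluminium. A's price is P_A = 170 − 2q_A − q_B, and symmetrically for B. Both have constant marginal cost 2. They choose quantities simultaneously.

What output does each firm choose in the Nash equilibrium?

33.6

Firm A's profit: π = q_A(170 − 2q_A − q_B) − 2q_A.
∂π/∂q_A = 168 − 4q_A − q_B = 0 ⇒ q_A = 42 − 0.25q_B.
Setting q_A = q_B in the reaction function: q_A = 42 − 0.25q_A, so q_A = 42 / 1.25 = 33.6.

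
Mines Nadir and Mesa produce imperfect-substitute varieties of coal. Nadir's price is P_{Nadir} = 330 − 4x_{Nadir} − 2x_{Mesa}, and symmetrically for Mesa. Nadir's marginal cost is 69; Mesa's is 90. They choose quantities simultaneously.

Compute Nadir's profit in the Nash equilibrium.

Mine Nadir's profit: π = x_{Nadir}(330 − 4x_{Nadir} − 2x_{Mesa}) − 69x_{Nadir}.
∂π/∂x_{Nadir} = 261 − 8x_{Nadir} − 2x_{Mesa} = 0 ⇒ x_{Nadir} = 32.625 − 0.25x_{Mesa}.
Similarly x_{Mesa} = 30 − 0.25x_{Nadir}.
Substituting the second reaction function into the first: x_{Nadir} = 32.625 − 0.25(30 − 0.25x_{Nadir}), which gives 0.9375x_{Nadir} = 25.125 ⇒ x_{Nadir} = 26.8.
Then x_{Mesa} = 30 − 0.25·26.8 = 23.3.
P_{Nadir} = 330 − 4·26.8 − 2·23.3 = 176.2.
Profit = (176.2 − 69)·26.8 = 2872.96.

2872.96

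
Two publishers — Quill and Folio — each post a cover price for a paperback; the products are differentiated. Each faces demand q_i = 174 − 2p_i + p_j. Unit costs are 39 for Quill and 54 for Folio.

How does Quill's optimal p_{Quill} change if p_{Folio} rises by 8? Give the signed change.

2

Quill's profit: π = (p_{Quill} − 39)(174 − 2p_{Quill} + p_{Folio}).
∂π/∂p_{Quill} = 252 − 4p_{Quill} + p_{Folio} = 0 ⇒ p_{Quill} = 63 + 0.25p_{Folio}.
The reaction-function slope is 0.25, so an 8-unit rise in p_{Folio} moves p_{Quill} by 0.25 × 8 = 2. Quill's best response rises — the actions are strategic complements.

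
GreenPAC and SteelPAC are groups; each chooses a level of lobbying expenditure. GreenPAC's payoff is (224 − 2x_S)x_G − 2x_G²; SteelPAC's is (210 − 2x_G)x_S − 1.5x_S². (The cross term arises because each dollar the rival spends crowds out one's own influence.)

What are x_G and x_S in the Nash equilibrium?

31.5, 49

Expanding GreenPAC's payoff: 224x_G − 2x_Sx_G − 2x_G².
∂π/∂x_G = 224 − 2x_S − 4x_G = 0, so x_G = 56 − 0.5x_S.
Likewise for SteelPAC: x_S = 70 − (2/3)x_G.
Plugging x_S into GreenPAC's best response: x_G = 56 − 0.5(70 − (2/3)x_G) ⇒ (2/3)x_G = 21, so x_G = 31.5.
Then x_S = 70 − (2/3)·31.5 = 49.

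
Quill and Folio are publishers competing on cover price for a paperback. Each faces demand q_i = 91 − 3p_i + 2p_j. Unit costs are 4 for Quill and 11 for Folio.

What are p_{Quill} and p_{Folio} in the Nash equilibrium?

Quill's profit: π = (p_{Quill} − 4)(91 − 3p_{Quill} + 2p_{Folio}).
∂π/∂p_{Quill} = 103 − 6p_{Quill} + 2p_{Folio} = 0 ⇒ p_{Quill} = 103/6 + (1/3)p_{Folio}.
Similarly p_{Folio} = 62/3 + (1/3)p_{Quill}.
Substituting the second reaction function into the first: p_{Quill} = 103/6 + (1/3)(62/3 + (1/3)p_{Quill}), which gives (8/9)p_{Quill} = 433/18 ⇒ p_{Quill} = 27.0625.
Then p_{Folio} = 62/3 + (1/3)·27.0625 = 29.6875.

27.0625, 29.6875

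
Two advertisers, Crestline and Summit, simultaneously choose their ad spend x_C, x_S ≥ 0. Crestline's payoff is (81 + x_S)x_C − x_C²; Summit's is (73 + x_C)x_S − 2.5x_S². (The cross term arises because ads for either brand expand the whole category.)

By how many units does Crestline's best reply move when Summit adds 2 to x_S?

Expanding Crestline's payoff: 81x_C + x_Sx_C − x_C².
∂π/∂x_C = 81 + x_S − 2x_C = 0, so x_C = 40.5 + 0.5x_S.
The reaction-function slope is 0.5, so a 2-unit rise in x_S moves x_C by 0.5 × 2 = 1. Crestline's best response rises — the actions are strategic complements.

1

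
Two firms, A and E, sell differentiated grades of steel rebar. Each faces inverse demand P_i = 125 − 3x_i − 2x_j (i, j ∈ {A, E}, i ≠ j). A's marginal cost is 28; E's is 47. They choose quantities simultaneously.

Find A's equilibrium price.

Firm A's profit: π = x_A(125 − 3x_A − 2x_E) − 28x_A.
∂π/∂x_A = 97 − 6x_A − 2x_E = 0 ⇒ x_A = 97/6 − (1/3)x_E.
Similarly x_E = 13 − (1/3)x_A.
Solving the two reaction functions simultaneously: (1 − (−1/3)(−1/3))x_A = 97/6 − (1/3)·13, so (8/9)x_A = 71/6 and x_A = 13.3125.
Then x_E = 13 − (1/3)·13.3125 = 8.5625.
P_A = 125 − 3·13.3125 − 2·8.5625 = 67.9375.

67.9375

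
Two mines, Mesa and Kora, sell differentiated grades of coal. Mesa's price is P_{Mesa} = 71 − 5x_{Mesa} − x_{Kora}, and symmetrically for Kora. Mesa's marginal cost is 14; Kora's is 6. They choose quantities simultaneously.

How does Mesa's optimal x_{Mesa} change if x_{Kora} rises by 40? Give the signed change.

-4

Mine Mesa's profit: π = x_{Mesa}(71 − 5x_{Mesa} − x_{Kora}) − 14x_{Mesa}.
∂π/∂x_{Mesa} = 57 − 10x_{Mesa} − x_{Kora} = 0 ⇒ x_{Mesa} = 5.7 − 0.1x_{Kora}.
The reaction-function slope is −0.1, so a 40-unit rise in x_{Kora} moves x_{Mesa} by −0.1 × 40 = −4. Mesa's best response falls — the actions are strategic substitutes.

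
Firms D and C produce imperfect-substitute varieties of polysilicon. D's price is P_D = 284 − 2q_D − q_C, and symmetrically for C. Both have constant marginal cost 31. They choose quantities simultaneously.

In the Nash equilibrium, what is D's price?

132.2

Firm D's profit: π = q_D(284 − 2q_D − q_C) − 31q_D.
∂π/∂q_D = 253 − 4q_D − q_C = 0 ⇒ q_D = 63.25 − 0.25q_C.
By symmetry q_C = q_D; substituting into the reaction function, 1.25q_D = 63.25 and q_D = 50.6.
P_D = 284 − 2·50.6 − 50.6 = 132.2.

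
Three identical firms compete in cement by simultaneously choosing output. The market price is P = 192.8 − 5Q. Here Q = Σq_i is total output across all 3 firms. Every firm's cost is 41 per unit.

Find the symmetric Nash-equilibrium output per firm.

7.59

A representative firm's profit is π_i = q_i(192.8 − 5Q) − 41q_i, with Q = q_i + Σ_{j≠i} q_j.
First-order condition: 151.8 − 10q_i − 5Σ_{j≠i} q_j = 0.
With identical firms, set every q_j = q: then 151.8 − 10q − 10q = 0, i.e. q = 151.8/20 = 7.59.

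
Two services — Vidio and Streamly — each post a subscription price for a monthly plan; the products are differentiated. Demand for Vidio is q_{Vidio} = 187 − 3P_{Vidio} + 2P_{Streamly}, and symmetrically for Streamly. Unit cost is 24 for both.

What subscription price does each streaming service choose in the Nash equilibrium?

Vidio's profit: π = (P_{Vidio} − 24)(187 − 3P_{Vidio} + 2P_{Streamly}).
∂π/∂P_{Vidio} = 259 − 6P_{Vidio} + 2P_{Streamly} = 0 ⇒ P_{Vidio} = 259/6 + (1/3)P_{Streamly}.
By symmetry P_{Streamly} = P_{Vidio}; substituting into the reaction function, (2/3)P_{Vidio} = 259/6 and P_{Vidio} = 64.75.

64.75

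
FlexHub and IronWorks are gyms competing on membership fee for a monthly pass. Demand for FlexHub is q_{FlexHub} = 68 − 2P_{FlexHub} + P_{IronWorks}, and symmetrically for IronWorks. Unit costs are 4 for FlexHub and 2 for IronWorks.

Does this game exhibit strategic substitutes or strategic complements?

strategic complements

FlexHub's profit: π = (P_{FlexHub} − 4)(68 − 2P_{FlexHub} + P_{IronWorks}).
∂π/∂P_{FlexHub} = 76 − 4P_{FlexHub} + P_{IronWorks} = 0 ⇒ P_{FlexHub} = 19 + 0.25P_{IronWorks}.
The best-response slope dP_{FlexHub}/dP_{IronWorks} = 0.25 > 0: the reaction function is upward-sloping, so the choices are strategic complements.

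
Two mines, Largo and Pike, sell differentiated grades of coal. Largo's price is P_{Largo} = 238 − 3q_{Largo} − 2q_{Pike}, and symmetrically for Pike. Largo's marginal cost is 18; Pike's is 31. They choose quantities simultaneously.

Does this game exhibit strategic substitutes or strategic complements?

Mine Largo's profit: π = q_{Largo}(238 − 3q_{Largo} − 2q_{Pike}) − 18q_{Largo}.
∂π/∂q_{Largo} = 220 − 6q_{Largo} − 2q_{Pike} = 0 ⇒ q_{Largo} = 110/3 − (1/3)q_{Pike}.
The best-response slope dq_{Largo}/dq_{Pike} = −1/3 < 0: the reaction function is downward-sloping, so the choices are strategic substitutes.

strategic substitutes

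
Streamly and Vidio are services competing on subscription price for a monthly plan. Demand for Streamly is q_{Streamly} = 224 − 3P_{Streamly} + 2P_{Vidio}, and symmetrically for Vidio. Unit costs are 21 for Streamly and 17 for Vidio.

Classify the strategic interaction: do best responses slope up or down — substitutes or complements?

strategic complements

Streamly's profit: π = (P_{Streamly} − 21)(224 − 3P_{Streamly} + 2P_{Vidio}).
∂π/∂P_{Streamly} = 287 − 6P_{Streamly} + 2P_{Vidio} = 0 ⇒ P_{Streamly} = 287/6 + (1/3)P_{Vidio}.
The best-response slope dP_{Streamly}/dP_{Vidio} = 1/3 > 0: the reaction function is upward-sloping, so the choices are strategic complements.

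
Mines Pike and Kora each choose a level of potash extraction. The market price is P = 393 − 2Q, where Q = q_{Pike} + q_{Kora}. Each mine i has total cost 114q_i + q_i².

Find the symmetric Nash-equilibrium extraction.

34.875

Mine Pike's profit: π = q_{Pike}(393 − 2(q_{Pike} + q_{Kora})) − 114q_{Pike} − q_{Pike}².
∂π/∂q_{Pike} = 279 − 6q_{Pike} − 2q_{Kora} = 0, so q_{Pike} = 46.5 − (1/3)q_{Kora}.
The game is symmetric, so in equilibrium q_{Kora} = q_{Pike}: the reaction function gives (4/3)q_{Pike} = 46.5, hence q_{Pike} = 34.875.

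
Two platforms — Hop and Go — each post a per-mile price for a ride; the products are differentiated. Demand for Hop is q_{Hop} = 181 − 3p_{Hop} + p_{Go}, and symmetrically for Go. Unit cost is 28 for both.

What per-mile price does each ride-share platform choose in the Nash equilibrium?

Hop's profit: π = (p_{Hop} − 28)(181 − 3p_{Hop} + p_{Go}).
∂π/∂p_{Hop} = 265 − 6p_{Hop} + p_{Go} = 0 ⇒ p_{Hop} = 265/6 + (1/6)p_{Go}.
Setting p_{Hop} = p_{Go} in the reaction function: p_{Hop} = 265/6 + (1/6)p_{Hop}, so p_{Hop} = (265/6) / (5/6) = 53.

53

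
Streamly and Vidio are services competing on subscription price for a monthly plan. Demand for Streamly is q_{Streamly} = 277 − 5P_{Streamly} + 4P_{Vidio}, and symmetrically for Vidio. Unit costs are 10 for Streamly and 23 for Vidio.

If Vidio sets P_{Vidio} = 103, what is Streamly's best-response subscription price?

73.9

Streamly's profit: π = (P_{Streamly} − 10)(277 − 5P_{Streamly} + 4P_{Vidio}).
∂π/∂P_{Streamly} = 327 − 10P_{Streamly} + 4P_{Vidio} = 0 ⇒ P_{Streamly} = 32.7 + 0.4P_{Vidio}.
At P_{Vidio} = 103: P_{Streamly} = 32.7 + 0.4·103 = 73.9.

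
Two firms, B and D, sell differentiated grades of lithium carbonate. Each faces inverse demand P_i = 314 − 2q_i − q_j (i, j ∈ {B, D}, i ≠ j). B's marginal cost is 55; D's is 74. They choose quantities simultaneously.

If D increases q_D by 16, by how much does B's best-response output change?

-4

Firm B's profit: π = q_B(314 − 2q_B − q_D) − 55q_B.
∂π/∂q_B = 259 − 4q_B − q_D = 0 ⇒ q_B = 64.75 − 0.25q_D.
The reaction-function slope is −0.25, so a 16-unit rise in q_D moves q_B by −0.25 × 16 = −4. B's best response falls — the actions are strategic substitutes.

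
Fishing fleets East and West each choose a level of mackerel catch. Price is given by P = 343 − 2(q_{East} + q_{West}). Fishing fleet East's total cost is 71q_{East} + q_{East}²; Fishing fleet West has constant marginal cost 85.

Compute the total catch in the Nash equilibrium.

Fishing fleet East's profit: π = q_{East}(343 − 2(q_{East} + q_{West})) − 71q_{East} − q_{East}².
∂π/∂q_{East} = 272 − 6q_{East} − 2q_{West} = 0, so q_{East} = 136/3 − (1/3)q_{West}.
For West: ∂π/∂q_{West} = 258 − 4q_{West} − 2q_{East} = 0 ⇒ q_{West} = 64.5 − 0.5q_{East}.
Solving the two reaction functions simultaneously: (1 − (−1/3)(−0.5))q_{East} = 136/3 − (1/3)·64.5, so (5/6)q_{East} = 143/6 and q_{East} = 28.6.
Then q_{West} = 64.5 − 0.5·28.6 = 50.2.
Total catch: 28.6 + 50.2 = 78.8.

78.8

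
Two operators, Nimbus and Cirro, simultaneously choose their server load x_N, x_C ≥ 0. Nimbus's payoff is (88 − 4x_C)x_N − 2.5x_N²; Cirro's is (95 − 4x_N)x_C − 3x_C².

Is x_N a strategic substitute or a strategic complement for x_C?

Expanding Nimbus's payoff: 88x_N − 4x_Cx_N − 2.5x_N².
∂π/∂x_N = 88 − 4x_C − 5x_N = 0, so x_N = 17.6 − 0.8x_C.
The best-response slope dx_N/dx_C = −0.8 < 0: the reaction function is downward-sloping, so the choices are strategic substitutes.

strategic substitutes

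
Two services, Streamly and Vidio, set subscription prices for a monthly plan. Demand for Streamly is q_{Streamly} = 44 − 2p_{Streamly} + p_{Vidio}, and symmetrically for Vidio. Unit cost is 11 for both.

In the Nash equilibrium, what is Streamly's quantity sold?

Streamly's profit: π = (p_{Streamly} − 11)(44 − 2p_{Streamly} + p_{Vidio}).
∂π/∂p_{Streamly} = 66 − 4p_{Streamly} + p_{Vidio} = 0 ⇒ p_{Streamly} = 16.5 + 0.25p_{Vidio}.
By symmetry p_{Vidio} = p_{Streamly}; substituting into the reaction function, 0.75p_{Streamly} = 16.5 and p_{Streamly} = 22.
q_{Streamly} = 44 − 2·22 + 22 = 22.

22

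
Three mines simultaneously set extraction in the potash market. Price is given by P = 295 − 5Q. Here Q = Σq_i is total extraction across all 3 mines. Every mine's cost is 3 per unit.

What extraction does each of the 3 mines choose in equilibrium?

14.6

A representative mine's profit is π_i = q_i(295 − 5Q) − 3q_i, with Q = q_i + Σ_{j≠i} q_j.
First-order condition: 292 − 10q_i − 5Σ_{j≠i} q_j = 0.
With identical mines, set every q_j = q: then 292 − 10q − 10q = 0, i.e. q = 292/20 = 14.6.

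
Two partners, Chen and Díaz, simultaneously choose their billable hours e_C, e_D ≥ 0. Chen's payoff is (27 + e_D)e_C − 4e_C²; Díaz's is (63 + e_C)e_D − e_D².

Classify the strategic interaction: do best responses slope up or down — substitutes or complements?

strategic complements

Expanding Chen's payoff: 27e_C + e_De_C − 4e_C².
∂π/∂e_C = 27 + e_D − 8e_C = 0, so e_C = 3.375 + 0.125e_D.
The best-response slope de_C/de_D = 0.125 > 0: the reaction function is upward-sloping, so the choices are strategic complements.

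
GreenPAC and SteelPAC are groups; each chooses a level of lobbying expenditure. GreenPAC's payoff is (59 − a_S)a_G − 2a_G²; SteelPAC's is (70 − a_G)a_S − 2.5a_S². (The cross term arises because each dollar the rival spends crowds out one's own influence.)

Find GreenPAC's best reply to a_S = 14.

11.25

Expanding GreenPAC's payoff: 59a_G − a_Sa_G − 2a_G².
∂π/∂a_G = 59 − a_S − 4a_G = 0, so a_G = 14.75 − 0.25a_S.
At a_S = 14: a_G = 14.75 − 0.25·14 = 11.25.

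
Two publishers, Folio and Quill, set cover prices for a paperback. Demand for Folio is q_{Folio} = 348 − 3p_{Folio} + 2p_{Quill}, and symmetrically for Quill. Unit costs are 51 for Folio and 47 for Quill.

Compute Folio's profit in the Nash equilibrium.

16206.75

Folio's profit: π = (p_{Folio} − 51)(348 − 3p_{Folio} + 2p_{Quill}).
∂π/∂p_{Folio} = 501 − 6p_{Folio} + 2p_{Quill} = 0 ⇒ p_{Folio} = 83.5 + (1/3)p_{Quill}.
Similarly p_{Quill} = 81.5 + (1/3)p_{Folio}.
Plugging p_{Quill} into Folio's best response: p_{Folio} = 83.5 + (1/3)(81.5 + (1/3)p_{Folio}) ⇒ (8/9)p_{Folio} = 332/3, so p_{Folio} = 124.5.
Then p_{Quill} = 81.5 + (1/3)·124.5 = 123.
q_{Folio} = 348 − 3·124.5 + 2·123 = 220.5.
Profit = (124.5 − 51)·220.5 = 16206.75.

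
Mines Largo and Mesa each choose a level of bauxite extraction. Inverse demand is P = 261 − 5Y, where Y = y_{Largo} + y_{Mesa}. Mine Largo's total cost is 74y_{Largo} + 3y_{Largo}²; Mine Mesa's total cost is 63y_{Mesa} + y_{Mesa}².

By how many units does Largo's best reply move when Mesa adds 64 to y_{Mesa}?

-20

Mine Largo's profit: π = y_{Largo}(261 − 5(y_{Largo} + y_{Mesa})) − 74y_{Largo} − 3y_{Largo}².
∂π/∂y_{Largo} = 187 − 16y_{Largo} − 5y_{Mesa} = 0, so y_{Largo} = 11.6875 − 0.3125y_{Mesa}.
The reaction-function slope is −0.3125, so a 64-unit rise in y_{Mesa} moves y_{Largo} by −0.3125 × 64 = −20. Largo's best response falls — the actions are strategic substitutes.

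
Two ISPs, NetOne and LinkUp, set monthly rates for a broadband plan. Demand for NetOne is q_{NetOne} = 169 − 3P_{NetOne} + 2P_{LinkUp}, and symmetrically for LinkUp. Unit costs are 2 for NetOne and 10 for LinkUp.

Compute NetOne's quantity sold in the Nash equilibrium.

NetOne's profit: π = (P_{NetOne} − 2)(169 − 3P_{NetOne} + 2P_{LinkUp}).
∂π/∂P_{NetOne} = 175 − 6P_{NetOne} + 2P_{LinkUp} = 0 ⇒ P_{NetOne} = 175/6 + (1/3)P_{LinkUp}.
Similarly P_{LinkUp} = 199/6 + (1/3)P_{NetOne}.
Solving the two reaction functions simultaneously: (1 − (1/3)(1/3))P_{NetOne} = 175/6 + (1/3)·(199/6), so (8/9)P_{NetOne} = 362/9 and P_{NetOne} = 45.25.
Then P_{LinkUp} = 199/6 + (1/3)·45.25 = 48.25.
q_{NetOne} = 169 − 3·45.25 + 2·48.25 = 129.75.

129.75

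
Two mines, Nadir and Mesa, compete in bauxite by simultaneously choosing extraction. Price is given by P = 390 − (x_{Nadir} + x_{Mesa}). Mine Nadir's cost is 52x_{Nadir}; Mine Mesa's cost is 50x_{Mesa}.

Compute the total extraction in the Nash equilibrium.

Mine Nadir's profit: π = x_{Nadir}(390 − (x_{Nadir} + x_{Mesa})) − 52x_{Nadir}.
∂π/∂x_{Nadir} = 338 − 2x_{Nadir} − x_{Mesa} = 0, so x_{Nadir} = 169 − 0.5x_{Mesa}.
By the same steps for Mesa: x_{Mesa} = 170 − 0.5x_{Nadir}.
Solving the two reaction functions simultaneously: (1 − (−0.5)(−0.5))x_{Nadir} = 169 − 0.5·170, so 0.75x_{Nadir} = 84 and x_{Nadir} = 112.
Then x_{Mesa} = 170 − 0.5·112 = 114.
Total extraction: 112 + 114 = 226.

226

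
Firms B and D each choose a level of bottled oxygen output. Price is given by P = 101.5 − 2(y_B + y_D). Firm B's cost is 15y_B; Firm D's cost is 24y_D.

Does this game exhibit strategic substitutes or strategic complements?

strategic substitutes

Firm B's profit: π = y_B(101.5 − 2(y_B + y_D)) − 15y_B.
∂π/∂y_B = 86.5 − 4y_B − 2y_D = 0, so y_B = 21.625 − 0.5y_D.
The best-response slope dy_B/dy_D = −0.5 < 0: the reaction function is downward-sloping, so the choices are strategic substitutes.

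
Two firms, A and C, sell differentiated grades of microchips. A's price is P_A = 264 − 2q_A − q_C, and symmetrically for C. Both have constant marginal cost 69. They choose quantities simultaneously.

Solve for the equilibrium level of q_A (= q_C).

39

Firm A's profit: π = q_A(264 − 2q_A − q_C) − 69q_A.
∂π/∂q_A = 195 − 4q_A − q_C = 0 ⇒ q_A = 48.75 − 0.25q_C.
By symmetry q_C = q_A; substituting into the reaction function, 1.25q_A = 48.75 and q_A = 39.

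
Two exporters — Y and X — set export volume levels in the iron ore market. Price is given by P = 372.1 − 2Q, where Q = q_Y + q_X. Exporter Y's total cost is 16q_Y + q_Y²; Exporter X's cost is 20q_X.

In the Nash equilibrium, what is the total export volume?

Exporter Y's profit: π = q_Y(372.1 − 2(q_Y + q_X)) − 16q_Y − q_Y².
∂π/∂q_Y = 356.1 − 6q_Y − 2q_X = 0, so q_Y = 59.35 − (1/3)q_X.
For X: ∂π/∂q_X = 352.1 − 4q_X − 2q_Y = 0 ⇒ q_X = 88.025 − 0.5q_Y.
Solving the two reaction functions simultaneously: (1 − (−1/3)(−0.5))q_Y = 59.35 − (1/3)·88.025, so (5/6)q_Y = 3601/120 and q_Y = 36.01.
Then q_X = 88.025 − 0.5·36.01 = 70.02.
Total export volume: 36.01 + 70.02 = 106.03.

106.03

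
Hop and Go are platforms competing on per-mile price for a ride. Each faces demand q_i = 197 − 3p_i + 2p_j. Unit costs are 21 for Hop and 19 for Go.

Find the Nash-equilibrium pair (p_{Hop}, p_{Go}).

64.625, 63.875

Hop's profit: π = (p_{Hop} − 21)(197 − 3p_{Hop} + 2p_{Go}).
∂π/∂p_{Hop} = 260 − 6p_{Hop} + 2p_{Go} = 0 ⇒ p_{Hop} = 130/3 + (1/3)p_{Go}.
Similarly p_{Go} = 127/3 + (1/3)p_{Hop}.
Substituting the second reaction function into the first: p_{Hop} = 130/3 + (1/3)(127/3 + (1/3)p_{Hop}), which gives (8/9)p_{Hop} = 517/9 ⇒ p_{Hop} = 64.625.
Then p_{Go} = 127/3 + (1/3)·64.625 = 63.875.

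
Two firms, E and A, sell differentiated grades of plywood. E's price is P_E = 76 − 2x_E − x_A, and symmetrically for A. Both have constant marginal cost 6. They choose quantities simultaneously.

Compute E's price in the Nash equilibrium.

Firm E's profit: π = x_E(76 − 2x_E − x_A) − 6x_E.
∂π/∂x_E = 70 − 4x_E − x_A = 0 ⇒ x_E = 17.5 − 0.25x_A.
By symmetry x_A = x_E; substituting into the reaction function, 1.25x_E = 17.5 and x_E = 14.
P_E = 76 − 2·14 − 14 = 34.

34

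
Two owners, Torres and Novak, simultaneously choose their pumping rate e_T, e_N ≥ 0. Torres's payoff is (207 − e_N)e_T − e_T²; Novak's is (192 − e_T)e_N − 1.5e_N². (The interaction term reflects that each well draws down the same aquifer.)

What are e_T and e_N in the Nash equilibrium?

Expanding Torres's payoff: 207e_T − e_Ne_T − e_T².
∂π/∂e_T = 207 − e_N − 2e_T = 0, so e_T = 103.5 − 0.5e_N.
Likewise for Novak: e_N = 64 − (1/3)e_T.
Solving the two reaction functions simultaneously: (1 − (−0.5)(−1/3))e_T = 103.5 − 0.5·64, so (5/6)e_T = 71.5 and e_T = 85.8.
Then e_N = 64 − (1/3)·85.8 = 35.4.

85.8, 35.4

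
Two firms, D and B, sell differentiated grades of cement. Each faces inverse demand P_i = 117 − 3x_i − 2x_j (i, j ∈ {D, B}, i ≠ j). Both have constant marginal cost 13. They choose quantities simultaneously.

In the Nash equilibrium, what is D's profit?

Firm D's profit: π = x_D(117 − 3x_D − 2x_B) − 13x_D.
∂π/∂x_D = 104 − 6x_D − 2x_B = 0 ⇒ x_D = 52/3 − (1/3)x_B.
By symmetry x_B = x_D; substituting into the reaction function, (4/3)x_D = 52/3 and x_D = 13.
P_D = 117 − 3·13 − 2·13 = 52.
Profit = (52 − 13)·13 = 507.

507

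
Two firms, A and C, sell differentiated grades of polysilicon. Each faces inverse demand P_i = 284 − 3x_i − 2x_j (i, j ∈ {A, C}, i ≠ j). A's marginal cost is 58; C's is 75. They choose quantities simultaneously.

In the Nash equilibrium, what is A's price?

Firm A's profit: π = x_A(284 − 3x_A − 2x_C) − 58x_A.
∂π/∂x_A = 226 − 6x_A − 2x_C = 0 ⇒ x_A = 113/3 − (1/3)x_C.
Similarly x_C = 209/6 − (1/3)x_A.
Plugging x_C into A's best response: x_A = 113/3 − (1/3)(209/6 − (1/3)x_A) ⇒ (8/9)x_A = 469/18, so x_A = 29.3125.
Then x_C = 209/6 − (1/3)·29.3125 = 25.0625.
P_A = 284 − 3·29.3125 − 2·25.0625 = 145.9375.

145.9375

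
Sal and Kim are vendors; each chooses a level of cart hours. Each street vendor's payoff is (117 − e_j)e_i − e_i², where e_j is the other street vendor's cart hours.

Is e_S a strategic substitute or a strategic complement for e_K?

Sal's payoff is (117 − e_K)e_S − e_S².
∂π/∂e_S = 117 − e_K − 2e_S = 0, so e_S = 58.5 − 0.5e_K.
The best-response slope de_S/de_K = −0.5 < 0: the reaction function is downward-sloping, so the choices are strategic substitutes.

strategic substitutes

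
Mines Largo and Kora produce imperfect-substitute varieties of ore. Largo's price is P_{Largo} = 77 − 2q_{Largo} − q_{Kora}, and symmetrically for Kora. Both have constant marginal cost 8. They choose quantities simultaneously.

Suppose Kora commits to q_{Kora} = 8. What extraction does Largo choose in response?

15.25

Mine Largo's profit: π = q_{Largo}(77 − 2q_{Largo} − q_{Kora}) − 8q_{Largo}.
∂π/∂q_{Largo} = 69 − 4q_{Largo} − q_{Kora} = 0 ⇒ q_{Largo} = 17.25 − 0.25q_{Kora}.
At q_{Kora} = 8: q_{Largo} = 17.25 − 0.25·8 = 15.25.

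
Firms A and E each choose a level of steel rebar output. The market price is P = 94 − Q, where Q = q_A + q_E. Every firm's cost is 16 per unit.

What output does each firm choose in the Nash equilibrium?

Firm A's profit: π = q_A(94 − (q_A + q_E)) − 16q_A.
∂π/∂q_A = 78 − 2q_A − q_E = 0, so q_A = 39 − 0.5q_E.
By symmetry q_E = q_A; substituting into the reaction function, 1.5q_A = 39 and q_A = 26.

26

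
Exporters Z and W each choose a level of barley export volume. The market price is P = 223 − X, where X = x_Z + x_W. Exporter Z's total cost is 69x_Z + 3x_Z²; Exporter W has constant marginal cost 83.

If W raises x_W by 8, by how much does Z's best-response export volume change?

Exporter Z's profit: π = x_Z(223 − (x_Z + x_W)) − 69x_Z − 3x_Z².
∂π/∂x_Z = 154 − 8x_Z − x_W = 0, so x_Z = 19.25 − 0.125x_W.
The reaction-function slope is −0.125, so an 8-unit rise in x_W moves x_Z by −0.125 × 8 = −1. Z's best response falls — the actions are strategic substitutes.

-1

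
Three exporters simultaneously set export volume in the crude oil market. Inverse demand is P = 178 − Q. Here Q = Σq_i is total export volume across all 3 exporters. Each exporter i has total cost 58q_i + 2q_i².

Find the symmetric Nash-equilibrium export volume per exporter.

A representative exporter's profit is π_i = q_i(178 − Q) − 58q_i − 2q_i², with Q = q_i + Σ_{j≠i} q_j.
First-order condition: 120 − 6q_i − Σ_{j≠i} q_j = 0.
With identical exporters, set every q_j = q: then 120 − 6q − 2q = 0, i.e. q = 120/8 = 15.

15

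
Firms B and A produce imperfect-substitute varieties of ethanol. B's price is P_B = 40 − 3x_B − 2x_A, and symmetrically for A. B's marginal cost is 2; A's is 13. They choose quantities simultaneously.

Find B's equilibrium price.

18.3125

Firm B's profit: π = x_B(40 − 3x_B − 2x_A) − 2x_B.
∂π/∂x_B = 38 − 6x_B − 2x_A = 0 ⇒ x_B = 19/3 − (1/3)x_A.
Similarly x_A = 4.5 − (1/3)x_B.
Substituting the second reaction function into the first: x_B = 19/3 − (1/3)(4.5 − (1/3)x_B), which gives (8/9)x_B = 29/6 ⇒ x_B = 5.4375.
Then x_A = 4.5 − (1/3)·5.4375 = 2.6875.
P_B = 40 − 3·5.4375 − 2·2.6875 = 18.3125.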